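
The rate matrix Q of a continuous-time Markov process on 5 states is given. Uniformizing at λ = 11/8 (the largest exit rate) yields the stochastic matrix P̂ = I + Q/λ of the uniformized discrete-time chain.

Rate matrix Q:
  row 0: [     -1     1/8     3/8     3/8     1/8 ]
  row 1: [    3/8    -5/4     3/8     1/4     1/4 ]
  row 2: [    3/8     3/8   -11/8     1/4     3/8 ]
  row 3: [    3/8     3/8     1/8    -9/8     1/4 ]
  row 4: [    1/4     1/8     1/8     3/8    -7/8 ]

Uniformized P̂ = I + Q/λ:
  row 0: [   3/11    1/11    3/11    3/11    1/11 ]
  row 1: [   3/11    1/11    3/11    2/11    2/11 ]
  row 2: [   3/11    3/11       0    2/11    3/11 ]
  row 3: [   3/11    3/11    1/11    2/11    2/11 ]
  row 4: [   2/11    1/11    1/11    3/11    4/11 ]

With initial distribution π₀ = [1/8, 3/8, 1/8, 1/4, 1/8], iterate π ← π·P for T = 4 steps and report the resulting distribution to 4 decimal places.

t=0: π = [0.1250, 0.3750, 0.1250, 0.2500, 0.1250]
t=1: π = [0.2614, 0.1591, 0.1705, 0.2045, 0.2045]
t=2: π = [0.2541, 0.1591, 0.1519, 0.2242, 0.2107]
t=3: π = [0.2536, 0.1593, 0.1522, 0.2241, 0.2108]
t=4: π = [0.2536, 0.1593, 0.1521, 0.2240, 0.2109]

π = [0.2536, 0.1593, 0.1521, 0.2240, 0.2109]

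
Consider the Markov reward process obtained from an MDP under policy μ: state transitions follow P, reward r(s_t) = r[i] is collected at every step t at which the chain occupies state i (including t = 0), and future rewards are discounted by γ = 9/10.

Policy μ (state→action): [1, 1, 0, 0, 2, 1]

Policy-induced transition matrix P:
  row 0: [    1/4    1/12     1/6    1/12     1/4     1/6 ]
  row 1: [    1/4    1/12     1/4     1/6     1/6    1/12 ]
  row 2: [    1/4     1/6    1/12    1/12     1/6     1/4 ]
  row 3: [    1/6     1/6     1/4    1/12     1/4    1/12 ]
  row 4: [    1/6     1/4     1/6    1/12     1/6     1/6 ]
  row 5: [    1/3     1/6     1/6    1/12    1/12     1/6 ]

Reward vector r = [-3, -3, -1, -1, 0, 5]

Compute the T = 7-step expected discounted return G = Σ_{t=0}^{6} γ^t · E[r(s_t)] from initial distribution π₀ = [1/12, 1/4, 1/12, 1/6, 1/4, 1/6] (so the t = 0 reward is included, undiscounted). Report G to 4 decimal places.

G = -3.2079

t=0: π = [0.0833, 0.2500, 0.0833, 0.1667, 0.2500, 0.1667], E[r] = -0.4167, γ^t·E[r] = -0.416667, running G = -0.416667
t=1: π = [0.2292, 0.1597, 0.1944, 0.1042, 0.1736, 0.1389], E[r] = -0.7708, γ^t·E[r] = -0.693750, running G = -1.110417
t=2: π = [0.2384, 0.1487, 0.1725, 0.0966, 0.1829, 0.1609], E[r] = -0.6262, γ^t·E[r] = -0.507188, running G = -1.617604
t=3: π = [0.2401, 0.1496, 0.1727, 0.0957, 0.1812, 0.1606], E[r] = -0.6348, γ^t·E[r] = -0.462762, running G = -2.080366
t=4: π = [0.2403, 0.1493, 0.1727, 0.0958, 0.1813, 0.1606], E[r] = -0.6342, γ^t·E[r] = -0.416116, running G = -2.496482
t=5: π = [0.2403, 0.1493, 0.1727, 0.0958, 0.1813, 0.1606], E[r] = -0.6341, γ^t·E[r] = -0.374428, running G = -2.870910
t=6: π = [0.2403, 0.1493, 0.1727, 0.0958, 0.1813, 0.1606], E[r] = -0.6341, γ^t·E[r] = -0.336995, running G = -3.207905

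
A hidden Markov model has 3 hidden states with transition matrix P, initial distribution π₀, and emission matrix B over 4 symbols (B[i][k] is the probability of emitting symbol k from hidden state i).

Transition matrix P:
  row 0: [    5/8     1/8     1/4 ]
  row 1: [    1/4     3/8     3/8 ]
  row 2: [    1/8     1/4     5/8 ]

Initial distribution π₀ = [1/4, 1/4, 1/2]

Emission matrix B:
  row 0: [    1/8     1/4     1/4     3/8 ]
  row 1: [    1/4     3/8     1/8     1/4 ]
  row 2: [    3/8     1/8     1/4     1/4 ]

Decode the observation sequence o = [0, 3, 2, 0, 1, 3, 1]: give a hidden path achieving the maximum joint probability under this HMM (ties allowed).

t=0: δ = [3.125e-02, 6.250e-02, 1.875e-01]  (obs o_0=0)
t=1: δ = [8.789e-03, 1.172e-02, 2.930e-02]  ψ = [2, 2, 2]  (obs o_1=3)
t=2: δ = [1.373e-03, 9.155e-04, 4.578e-03]  ψ = [0, 2, 2]  (obs o_2=2)
t=3: δ = [1.073e-04, 2.861e-04, 1.073e-03]  ψ = [0, 2, 2]  (obs o_3=0)
t=4: δ = [3.353e-05, 1.006e-04, 8.382e-05]  ψ = [2, 2, 2]  (obs o_4=1)
t=5: δ = [9.430e-06, 9.430e-06, 1.310e-05]  ψ = [1, 1, 2]  (obs o_5=3)
t=6: δ = [1.473e-06, 1.326e-06, 1.023e-06]  ψ = [0, 1, 2]  (obs o_6=1)
backtrack: best end state = 0; path = [2, 2, 2, 2, 1, 0, 0]

path = [2, 2, 2, 2, 1, 0, 0]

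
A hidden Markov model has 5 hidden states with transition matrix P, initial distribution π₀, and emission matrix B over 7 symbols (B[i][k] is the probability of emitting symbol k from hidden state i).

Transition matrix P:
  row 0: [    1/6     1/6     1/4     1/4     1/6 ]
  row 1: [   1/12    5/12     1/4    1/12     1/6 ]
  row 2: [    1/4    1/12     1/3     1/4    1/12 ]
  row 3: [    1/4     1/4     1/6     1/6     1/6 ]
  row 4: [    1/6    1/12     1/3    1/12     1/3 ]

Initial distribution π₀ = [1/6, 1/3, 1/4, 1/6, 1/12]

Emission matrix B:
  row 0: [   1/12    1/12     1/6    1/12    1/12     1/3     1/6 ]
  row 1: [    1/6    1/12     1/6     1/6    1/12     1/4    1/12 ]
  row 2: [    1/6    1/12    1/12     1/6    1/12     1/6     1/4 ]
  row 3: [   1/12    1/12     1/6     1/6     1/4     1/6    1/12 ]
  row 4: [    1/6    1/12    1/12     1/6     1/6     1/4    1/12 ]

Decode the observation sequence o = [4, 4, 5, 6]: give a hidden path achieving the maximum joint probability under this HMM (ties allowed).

path = [3, 3, 0, 2]

t=0: δ = [1.389e-02, 2.778e-02, 2.083e-02, 4.167e-02, 1.389e-02]  (obs o_0=4)
t=1: δ = [8.681e-04, 9.645e-04, 5.787e-04, 1.736e-03, 1.157e-03]  ψ = [3, 1, 1, 3, 3]  (obs o_1=4)
t=2: δ = [1.447e-04, 1.085e-04, 6.430e-05, 4.823e-05, 9.645e-05]  ψ = [3, 3, 4, 3, 4]  (obs o_2=5)
t=3: δ = [4.019e-06, 3.768e-06, 9.042e-06, 3.014e-06, 2.679e-06]  ψ = [0, 1, 0, 0, 4]  (obs o_3=6)
backtrack: best end state = 2; path = [3, 3, 0, 2]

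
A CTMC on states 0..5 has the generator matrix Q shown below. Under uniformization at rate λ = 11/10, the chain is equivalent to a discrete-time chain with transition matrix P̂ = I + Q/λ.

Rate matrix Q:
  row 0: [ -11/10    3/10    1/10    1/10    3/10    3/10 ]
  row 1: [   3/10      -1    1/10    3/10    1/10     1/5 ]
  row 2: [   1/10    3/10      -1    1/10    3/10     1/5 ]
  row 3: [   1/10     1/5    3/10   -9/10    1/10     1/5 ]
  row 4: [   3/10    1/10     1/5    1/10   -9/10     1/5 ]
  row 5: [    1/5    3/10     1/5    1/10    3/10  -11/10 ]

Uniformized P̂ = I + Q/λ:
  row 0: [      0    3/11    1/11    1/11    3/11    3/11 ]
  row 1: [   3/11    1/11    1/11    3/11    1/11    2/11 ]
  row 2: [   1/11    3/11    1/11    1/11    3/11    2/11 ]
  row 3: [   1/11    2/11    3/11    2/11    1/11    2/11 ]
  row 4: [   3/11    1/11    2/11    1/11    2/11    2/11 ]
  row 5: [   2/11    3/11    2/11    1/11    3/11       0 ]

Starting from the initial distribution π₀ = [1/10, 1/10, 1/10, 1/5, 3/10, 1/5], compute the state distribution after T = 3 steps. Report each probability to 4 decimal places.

t=0: π = [0.1000, 0.1000, 0.1000, 0.2000, 0.3000, 0.2000]
t=1: π = [0.1727, 0.1818, 0.1727, 0.1273, 0.1909, 0.1545]
t=2: π = [0.1570, 0.1934, 0.1455, 0.1355, 0.1992, 0.1694]
t=3: π = [0.1634, 0.1890, 0.1491, 0.1384, 0.1948, 0.1653]

π = [0.1634, 0.1890, 0.1491, 0.1384, 0.1948, 0.1653]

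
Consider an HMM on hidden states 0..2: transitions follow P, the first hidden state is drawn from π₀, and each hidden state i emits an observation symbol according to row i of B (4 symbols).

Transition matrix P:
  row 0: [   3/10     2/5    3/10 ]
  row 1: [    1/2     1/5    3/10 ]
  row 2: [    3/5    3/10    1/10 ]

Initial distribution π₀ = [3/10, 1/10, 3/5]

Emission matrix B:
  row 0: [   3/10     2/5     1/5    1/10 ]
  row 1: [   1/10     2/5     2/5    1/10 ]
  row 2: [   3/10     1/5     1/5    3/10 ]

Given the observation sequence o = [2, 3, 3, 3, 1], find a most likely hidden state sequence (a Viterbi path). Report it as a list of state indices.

t=0: δ = [6.000e-02, 4.000e-02, 1.200e-01]  (obs o_0=2)
t=1: δ = [7.200e-03, 3.600e-03, 5.400e-03]  ψ = [2, 2, 0]  (obs o_1=3)
t=2: δ = [3.240e-04, 2.880e-04, 6.480e-04]  ψ = [2, 0, 0]  (obs o_2=3)
t=3: δ = [3.888e-05, 1.944e-05, 2.916e-05]  ψ = [2, 2, 0]  (obs o_3=3)
t=4: δ = [6.998e-06, 6.221e-06, 2.333e-06]  ψ = [2, 0, 0]  (obs o_4=1)
backtrack: best end state = 0; path = [0, 2, 0, 2, 0]

path = [0, 2, 0, 2, 0]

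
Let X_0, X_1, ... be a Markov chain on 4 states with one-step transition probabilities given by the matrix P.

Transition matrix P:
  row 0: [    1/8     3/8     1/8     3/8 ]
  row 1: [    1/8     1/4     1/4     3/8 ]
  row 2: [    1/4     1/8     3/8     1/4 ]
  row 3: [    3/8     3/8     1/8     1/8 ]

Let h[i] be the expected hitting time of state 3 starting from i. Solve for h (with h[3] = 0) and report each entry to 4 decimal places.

h = [2.8718, 2.9231, 3.3333, 0.0000]

First-step conditioning: h[3] = 0; for i ≠ 3, h[i] = 1 + Σ_k P[i][k]·h[k].
  h[0] = 1 + 1/8·h[0] + 3/8·h[1] + 1/8·h[2]
  h[1] = 1 + 1/8·h[0] + 1/4·h[1] + 1/4·h[2]
  h[2] = 1 + 1/4·h[0] + 1/8·h[1] + 3/8·h[2]
Solving the 3×3 linear system over states ≠ 3 gives exactly h = [112/39, 38/13, 10/3, 0] (h[3] = 0 is the target).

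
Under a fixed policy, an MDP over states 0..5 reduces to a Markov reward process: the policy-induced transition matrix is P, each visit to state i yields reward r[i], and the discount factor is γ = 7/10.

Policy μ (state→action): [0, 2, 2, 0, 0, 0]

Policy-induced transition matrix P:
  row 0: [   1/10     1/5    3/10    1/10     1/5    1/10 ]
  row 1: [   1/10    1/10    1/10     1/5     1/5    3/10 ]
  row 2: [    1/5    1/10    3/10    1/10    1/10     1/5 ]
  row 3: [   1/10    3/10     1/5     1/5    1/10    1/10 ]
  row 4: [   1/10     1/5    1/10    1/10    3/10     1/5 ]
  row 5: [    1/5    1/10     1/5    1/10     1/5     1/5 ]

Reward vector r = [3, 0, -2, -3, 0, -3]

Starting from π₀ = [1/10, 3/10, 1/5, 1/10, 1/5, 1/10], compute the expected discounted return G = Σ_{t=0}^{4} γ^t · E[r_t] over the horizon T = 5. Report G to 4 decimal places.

G = -2.4146

t=0: π = [0.1000, 0.3000, 0.2000, 0.1000, 0.2000, 0.1000], E[r] = -0.7000, γ^t·E[r] = -0.700000, running G = -0.700000
t=1: π = [0.1300, 0.1500, 0.1800, 0.1400, 0.1900, 0.2100], E[r] = -1.0200, γ^t·E[r] = -0.714000, running G = -1.414000
t=2: π = [0.1390, 0.1600, 0.1970, 0.1290, 0.1870, 0.1880], E[r] = -0.9280, γ^t·E[r] = -0.454720, running G = -1.868720
t=3: π = [0.1385, 0.1584, 0.1989, 0.1289, 0.1861, 0.1892], E[r] = -0.9366, γ^t·E[r] = -0.321254, running G = -2.189974
t=4: π = [0.1388, 0.1582, 0.1993, 0.1287, 0.1858, 0.1891], E[r] = -0.9356, γ^t·E[r] = -0.224647, running G = -2.414621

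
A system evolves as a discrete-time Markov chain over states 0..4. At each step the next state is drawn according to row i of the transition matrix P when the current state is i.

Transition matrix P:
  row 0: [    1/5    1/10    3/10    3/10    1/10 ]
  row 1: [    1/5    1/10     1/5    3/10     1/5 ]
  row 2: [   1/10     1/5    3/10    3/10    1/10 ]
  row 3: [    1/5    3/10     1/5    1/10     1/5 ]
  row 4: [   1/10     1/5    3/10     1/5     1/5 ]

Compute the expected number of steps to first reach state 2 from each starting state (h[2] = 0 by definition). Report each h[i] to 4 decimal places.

h = [3.8462, 4.2308, 0.0000, 4.2308, 3.8462]

First-step conditioning: h[2] = 0; for i ≠ 2, h[i] = 1 + Σ_k P[i][k]·h[k].
  h[0] = 1 + 1/5·h[0] + 1/10·h[1] + 3/10·h[3] + 1/10·h[4]
  h[1] = 1 + 1/5·h[0] + 1/10·h[1] + 3/10·h[3] + 1/5·h[4]
  h[3] = 1 + 1/5·h[0] + 3/10·h[1] + 1/10·h[3] + 1/5·h[4]
  h[4] = 1 + 1/10·h[0] + 1/5·h[1] + 1/5·h[3] + 1/5·h[4]
Solving the 4×4 linear system over states ≠ 2 gives exactly h = [50/13, 55/13, 0, 55/13, 50/13] (h[2] = 0 is the target).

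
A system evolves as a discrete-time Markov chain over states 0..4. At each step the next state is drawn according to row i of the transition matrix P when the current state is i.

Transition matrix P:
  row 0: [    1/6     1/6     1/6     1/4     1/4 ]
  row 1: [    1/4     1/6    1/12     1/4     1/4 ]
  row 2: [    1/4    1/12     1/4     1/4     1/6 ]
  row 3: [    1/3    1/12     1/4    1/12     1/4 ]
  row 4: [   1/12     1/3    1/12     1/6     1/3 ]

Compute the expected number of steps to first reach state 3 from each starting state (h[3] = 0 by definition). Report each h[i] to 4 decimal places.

h = [4.3795, 4.3826, 4.3427, 0.0000, 4.7816]

First-step conditioning: h[3] = 0; for i ≠ 3, h[i] = 1 + Σ_k P[i][k]·h[k].
  h[0] = 1 + 1/6·h[0] + 1/6·h[1] + 1/6·h[2] + 1/4·h[4]
  h[1] = 1 + 1/4·h[0] + 1/6·h[1] + 1/12·h[2] + 1/4·h[4]
  h[2] = 1 + 1/4·h[0] + 1/12·h[1] + 1/4·h[2] + 1/6·h[4]
  h[4] = 1 + 1/12·h[0] + 1/3·h[1] + 1/12·h[2] + 1/3·h[4]
Solving the 4×4 linear system over states ≠ 3 gives exactly h = [8562/1955, 504/115, 1698/391, 0, 9348/1955] (h[3] = 0 is the target).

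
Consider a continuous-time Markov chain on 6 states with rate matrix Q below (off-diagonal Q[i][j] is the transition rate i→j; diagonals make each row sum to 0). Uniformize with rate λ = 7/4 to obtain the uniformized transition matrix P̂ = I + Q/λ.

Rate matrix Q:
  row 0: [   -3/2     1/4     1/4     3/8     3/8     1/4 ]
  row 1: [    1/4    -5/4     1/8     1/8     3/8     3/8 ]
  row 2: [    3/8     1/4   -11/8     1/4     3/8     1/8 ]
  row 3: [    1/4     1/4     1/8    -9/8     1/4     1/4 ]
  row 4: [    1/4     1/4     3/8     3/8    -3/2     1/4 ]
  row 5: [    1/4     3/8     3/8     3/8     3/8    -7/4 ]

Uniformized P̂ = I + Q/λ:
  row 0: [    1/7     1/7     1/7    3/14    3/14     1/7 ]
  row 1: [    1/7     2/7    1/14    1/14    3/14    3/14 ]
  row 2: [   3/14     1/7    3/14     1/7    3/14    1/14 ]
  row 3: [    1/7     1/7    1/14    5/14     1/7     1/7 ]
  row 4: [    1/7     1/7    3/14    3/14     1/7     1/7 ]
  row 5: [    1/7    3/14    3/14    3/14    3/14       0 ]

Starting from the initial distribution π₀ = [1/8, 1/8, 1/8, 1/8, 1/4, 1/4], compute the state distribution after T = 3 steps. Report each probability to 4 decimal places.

π = [0.1535, 0.1772, 0.1486, 0.2080, 0.1863, 0.1265]

t=0: π = [0.1250, 0.1250, 0.1250, 0.1250, 0.2500, 0.2500]
t=1: π = [0.1518, 0.1786, 0.1696, 0.2054, 0.1875, 0.1071]
t=2: π = [0.1550, 0.1760, 0.1486, 0.2060, 0.1862, 0.1282]
t=3: π = [0.1535, 0.1772, 0.1486, 0.2080, 0.1863, 0.1265]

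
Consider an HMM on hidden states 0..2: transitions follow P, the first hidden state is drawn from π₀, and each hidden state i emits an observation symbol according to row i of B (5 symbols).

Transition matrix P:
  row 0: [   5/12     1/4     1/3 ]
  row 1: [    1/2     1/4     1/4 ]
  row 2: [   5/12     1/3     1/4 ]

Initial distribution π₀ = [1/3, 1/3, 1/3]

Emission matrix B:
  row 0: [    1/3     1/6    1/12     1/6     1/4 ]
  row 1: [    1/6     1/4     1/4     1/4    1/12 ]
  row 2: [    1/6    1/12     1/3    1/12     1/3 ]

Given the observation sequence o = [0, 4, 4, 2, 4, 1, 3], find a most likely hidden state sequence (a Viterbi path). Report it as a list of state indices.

t=0: δ = [1.111e-01, 5.556e-02, 5.556e-02]  (obs o_0=0)
t=1: δ = [1.157e-02, 2.315e-03, 1.235e-02]  ψ = [0, 0, 0]  (obs o_1=4)
t=2: δ = [1.286e-03, 3.429e-04, 1.286e-03]  ψ = [2, 2, 0]  (obs o_2=4)
t=3: δ = [4.465e-05, 1.072e-04, 1.429e-04]  ψ = [0, 2, 0]  (obs o_3=2)
t=4: δ = [1.488e-05, 3.969e-06, 1.191e-05]  ψ = [2, 2, 2]  (obs o_4=4)
t=5: δ = [1.034e-06, 9.923e-07, 4.135e-07]  ψ = [0, 2, 0]  (obs o_5=1)
t=6: δ = [8.269e-08, 6.460e-08, 2.871e-08]  ψ = [1, 0, 0]  (obs o_6=3)
backtrack: best end state = 0; path = [0, 2, 0, 2, 2, 1, 0]

path = [0, 2, 0, 2, 2, 1, 0]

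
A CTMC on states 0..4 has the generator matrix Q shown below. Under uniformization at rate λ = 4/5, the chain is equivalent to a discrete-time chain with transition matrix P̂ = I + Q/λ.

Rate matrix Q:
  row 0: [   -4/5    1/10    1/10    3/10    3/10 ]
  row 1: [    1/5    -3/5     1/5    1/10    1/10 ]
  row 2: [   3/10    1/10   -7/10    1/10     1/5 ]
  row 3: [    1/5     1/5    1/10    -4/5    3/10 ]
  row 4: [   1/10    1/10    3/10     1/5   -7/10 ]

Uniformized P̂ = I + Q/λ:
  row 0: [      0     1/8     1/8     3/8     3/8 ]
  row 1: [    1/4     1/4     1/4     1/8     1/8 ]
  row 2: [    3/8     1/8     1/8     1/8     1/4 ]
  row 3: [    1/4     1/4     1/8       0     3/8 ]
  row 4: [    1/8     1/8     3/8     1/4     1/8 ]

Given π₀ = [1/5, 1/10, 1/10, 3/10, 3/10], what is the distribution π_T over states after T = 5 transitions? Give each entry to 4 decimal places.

π = [0.1963, 0.1689, 0.2075, 0.1819, 0.2454]

t=0: π = [0.2000, 0.1000, 0.1000, 0.3000, 0.3000]
t=1: π = [0.1750, 0.1750, 0.2125, 0.1750, 0.2625]
t=2: π = [0.2000, 0.1688, 0.2125, 0.1797, 0.2391]
t=3: π = [0.1967, 0.1686, 0.2059, 0.1824, 0.2465]
t=4: π = [0.1958, 0.1689, 0.2077, 0.1822, 0.2455]
t=5: π = [0.1963, 0.1689, 0.2075, 0.1819, 0.2454]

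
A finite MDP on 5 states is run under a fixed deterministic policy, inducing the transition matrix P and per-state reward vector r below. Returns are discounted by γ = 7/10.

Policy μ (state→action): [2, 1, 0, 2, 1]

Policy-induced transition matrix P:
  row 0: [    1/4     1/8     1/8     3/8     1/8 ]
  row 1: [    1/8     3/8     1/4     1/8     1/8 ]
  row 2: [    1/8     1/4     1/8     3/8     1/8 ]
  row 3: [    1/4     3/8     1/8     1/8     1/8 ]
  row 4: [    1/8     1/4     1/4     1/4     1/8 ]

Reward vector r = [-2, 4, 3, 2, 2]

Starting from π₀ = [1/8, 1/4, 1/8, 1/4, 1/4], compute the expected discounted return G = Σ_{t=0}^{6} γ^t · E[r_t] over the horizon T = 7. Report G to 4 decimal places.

t=0: π = [0.1250, 0.2500, 0.1250, 0.2500, 0.2500], E[r] = 2.1250, γ^t·E[r] = 2.125000, running G = 2.125000
t=1: π = [0.1719, 0.2969, 0.1875, 0.2188, 0.1250], E[r] = 2.0938, γ^t·E[r] = 1.465625, running G = 3.590625
t=2: π = [0.1738, 0.2930, 0.1777, 0.2305, 0.1250], E[r] = 2.0684, γ^t·E[r] = 1.013496, running G = 4.604121
t=3: π = [0.1755, 0.2937, 0.1772, 0.2285, 0.1250], E[r] = 2.0625, γ^t·E[r] = 0.707438, running G = 5.311559
t=4: π = [0.1755, 0.2933, 0.1773, 0.2288, 0.1250], E[r] = 2.0620, γ^t·E[r] = 0.495082, running G = 5.806640
t=5: π = [0.1755, 0.2933, 0.1773, 0.2288, 0.1250], E[r] = 2.0618, γ^t·E[r] = 0.346525, running G = 6.153165
t=6: π = [0.1755, 0.2933, 0.1773, 0.2288, 0.1250], E[r] = 2.0618, γ^t·E[r] = 0.242564, running G = 6.395729

G = 6.3957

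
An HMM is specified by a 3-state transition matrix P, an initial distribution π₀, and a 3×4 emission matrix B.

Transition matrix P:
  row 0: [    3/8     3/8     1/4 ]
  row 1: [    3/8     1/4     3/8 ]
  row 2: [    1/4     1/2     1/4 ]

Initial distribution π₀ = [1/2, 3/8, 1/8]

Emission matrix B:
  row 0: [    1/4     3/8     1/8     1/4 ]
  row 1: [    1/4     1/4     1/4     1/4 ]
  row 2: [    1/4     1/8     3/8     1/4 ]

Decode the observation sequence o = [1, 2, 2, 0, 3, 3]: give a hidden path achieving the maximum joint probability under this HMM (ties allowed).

path = [0, 1, 2, 1, 2, 1]

t=0: δ = [1.875e-01, 9.375e-02, 1.562e-02]  (obs o_0=1)
t=1: δ = [8.789e-03, 1.758e-02, 1.758e-02]  ψ = [0, 0, 0]  (obs o_1=2)
t=2: δ = [8.240e-04, 2.197e-03, 2.472e-03]  ψ = [1, 2, 1]  (obs o_2=2)
t=3: δ = [2.060e-04, 3.090e-04, 2.060e-04]  ψ = [1, 2, 1]  (obs o_3=0)
t=4: δ = [2.897e-05, 2.575e-05, 2.897e-05]  ψ = [1, 2, 1]  (obs o_4=3)
t=5: δ = [2.716e-06, 3.621e-06, 2.414e-06]  ψ = [0, 2, 1]  (obs o_5=3)
backtrack: best end state = 1; path = [0, 1, 2, 1, 2, 1]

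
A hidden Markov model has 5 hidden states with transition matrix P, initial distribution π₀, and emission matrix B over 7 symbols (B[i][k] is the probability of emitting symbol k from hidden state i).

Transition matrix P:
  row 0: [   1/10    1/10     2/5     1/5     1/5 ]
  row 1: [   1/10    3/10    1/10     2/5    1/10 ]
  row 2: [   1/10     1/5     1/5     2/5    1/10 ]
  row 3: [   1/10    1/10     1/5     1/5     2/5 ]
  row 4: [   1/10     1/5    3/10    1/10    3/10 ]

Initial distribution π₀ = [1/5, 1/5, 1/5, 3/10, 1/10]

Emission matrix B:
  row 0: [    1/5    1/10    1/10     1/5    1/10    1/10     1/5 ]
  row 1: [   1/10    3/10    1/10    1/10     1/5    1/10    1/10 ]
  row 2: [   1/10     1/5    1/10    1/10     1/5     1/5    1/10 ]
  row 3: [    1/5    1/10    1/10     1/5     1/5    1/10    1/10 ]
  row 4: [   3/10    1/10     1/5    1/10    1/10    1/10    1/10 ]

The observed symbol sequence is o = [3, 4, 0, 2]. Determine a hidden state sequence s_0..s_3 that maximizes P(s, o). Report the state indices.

t=0: δ = [4.000e-02, 2.000e-02, 2.000e-02, 6.000e-02, 1.000e-02]  (obs o_0=3)
t=1: δ = [6.000e-04, 1.200e-03, 3.200e-03, 2.400e-03, 2.400e-03]  ψ = [3, 1, 0, 3, 3]  (obs o_1=4)
t=2: δ = [6.400e-05, 6.400e-05, 7.200e-05, 2.560e-04, 2.880e-04]  ψ = [2, 2, 4, 2, 3]  (obs o_2=0)
t=3: δ = [2.880e-06, 5.760e-06, 8.640e-06, 5.120e-06, 2.048e-05]  ψ = [4, 4, 4, 3, 3]  (obs o_3=2)
backtrack: best end state = 4; path = [0, 2, 3, 4]

path = [0, 2, 3, 4]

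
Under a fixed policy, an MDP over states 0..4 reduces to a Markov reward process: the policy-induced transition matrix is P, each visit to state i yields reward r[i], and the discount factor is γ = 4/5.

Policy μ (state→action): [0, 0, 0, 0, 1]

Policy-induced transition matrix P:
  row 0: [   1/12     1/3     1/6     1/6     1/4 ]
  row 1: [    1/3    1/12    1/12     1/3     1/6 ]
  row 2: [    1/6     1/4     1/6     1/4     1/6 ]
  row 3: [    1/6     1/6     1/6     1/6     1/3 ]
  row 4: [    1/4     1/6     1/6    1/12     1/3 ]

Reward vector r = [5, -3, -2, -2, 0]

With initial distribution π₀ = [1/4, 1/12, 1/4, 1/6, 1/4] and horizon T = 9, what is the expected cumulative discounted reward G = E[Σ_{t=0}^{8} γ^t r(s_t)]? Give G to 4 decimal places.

G = -0.8050

t=0: π = [0.2500, 0.0833, 0.2500, 0.1667, 0.2500], E[r] = 0.1667, γ^t·E[r] = 0.166667, running G = 0.166667
t=1: π = [0.1806, 0.2222, 0.1597, 0.1806, 0.2569], E[r] = -0.4444, γ^t·E[r] = -0.355556, running G = -0.188889
t=2: π = [0.2101, 0.1916, 0.1481, 0.1956, 0.2546], E[r] = -0.2118, γ^t·E[r] = -0.135556, running G = -0.324444
t=3: π = [0.2023, 0.1981, 0.1507, 0.1897, 0.2592], E[r] = -0.2635, γ^t·E[r] = -0.134914, running G = -0.459358
t=4: π = [0.2044, 0.1964, 0.1502, 0.1906, 0.2583], E[r] = -0.2488, γ^t·E[r] = -0.101913, running G = -0.561271
t=5: π = [0.2039, 0.1969, 0.1503, 0.1904, 0.2585], E[r] = -0.2525, γ^t·E[r] = -0.082744, running G = -0.644015
t=6: π = [0.2040, 0.1968, 0.1503, 0.1905, 0.2585], E[r] = -0.2516, γ^t·E[r] = -0.065951, running G = -0.709965
t=7: π = [0.2040, 0.1968, 0.1503, 0.1904, 0.2585], E[r] = -0.2518, γ^t·E[r] = -0.052811, running G = -0.762776
t=8: π = [0.2040, 0.1968, 0.1503, 0.1904, 0.2585], E[r] = -0.2518, γ^t·E[r] = -0.042238, running G = -0.805015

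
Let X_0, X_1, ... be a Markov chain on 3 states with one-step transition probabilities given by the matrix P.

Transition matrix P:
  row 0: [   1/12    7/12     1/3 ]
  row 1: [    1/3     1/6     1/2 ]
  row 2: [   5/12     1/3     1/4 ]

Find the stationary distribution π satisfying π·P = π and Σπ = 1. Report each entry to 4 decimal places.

π = [0.2907, 0.3480, 0.3612]

Balance equations π_j = Σ_i π_i·P[i][j]:
  π_0 = 1/12·π_0 + 1/3·π_1 + 5/12·π_2
  π_1 = 7/12·π_0 + 1/6·π_1 + 1/3·π_2
  normalize: π_0 + π_1 + π_2 = 1
Solving the linear system gives exactly π = [66/227, 79/227, 82/227].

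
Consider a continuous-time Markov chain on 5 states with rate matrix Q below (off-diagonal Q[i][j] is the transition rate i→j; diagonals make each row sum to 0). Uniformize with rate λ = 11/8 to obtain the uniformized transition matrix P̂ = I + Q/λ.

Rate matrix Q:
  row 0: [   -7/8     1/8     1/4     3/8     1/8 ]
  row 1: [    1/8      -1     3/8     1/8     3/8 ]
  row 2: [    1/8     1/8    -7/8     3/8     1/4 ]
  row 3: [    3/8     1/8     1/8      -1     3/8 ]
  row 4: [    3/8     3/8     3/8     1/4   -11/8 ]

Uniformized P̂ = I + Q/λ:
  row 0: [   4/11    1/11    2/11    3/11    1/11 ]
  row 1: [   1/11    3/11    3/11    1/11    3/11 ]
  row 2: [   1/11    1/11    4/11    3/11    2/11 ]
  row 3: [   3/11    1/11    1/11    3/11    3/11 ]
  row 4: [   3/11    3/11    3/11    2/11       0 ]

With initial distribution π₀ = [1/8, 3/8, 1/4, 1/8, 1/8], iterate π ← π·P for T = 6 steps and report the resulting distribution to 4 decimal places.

π = [0.2240, 0.1480, 0.2315, 0.2307, 0.1658]

t=0: π = [0.1250, 0.3750, 0.2500, 0.1250, 0.1250]
t=1: π = [0.1705, 0.1818, 0.2614, 0.1932, 0.1932]
t=2: π = [0.2076, 0.1591, 0.2459, 0.2221, 0.1653]
t=3: π = [0.2180, 0.1499, 0.2358, 0.2288, 0.1675]
t=4: π = [0.2224, 0.1486, 0.2328, 0.2302, 0.1660]
t=5: π = [0.2236, 0.1481, 0.2318, 0.2306, 0.1659]
t=6: π = [0.2240, 0.1480, 0.2315, 0.2307, 0.1658]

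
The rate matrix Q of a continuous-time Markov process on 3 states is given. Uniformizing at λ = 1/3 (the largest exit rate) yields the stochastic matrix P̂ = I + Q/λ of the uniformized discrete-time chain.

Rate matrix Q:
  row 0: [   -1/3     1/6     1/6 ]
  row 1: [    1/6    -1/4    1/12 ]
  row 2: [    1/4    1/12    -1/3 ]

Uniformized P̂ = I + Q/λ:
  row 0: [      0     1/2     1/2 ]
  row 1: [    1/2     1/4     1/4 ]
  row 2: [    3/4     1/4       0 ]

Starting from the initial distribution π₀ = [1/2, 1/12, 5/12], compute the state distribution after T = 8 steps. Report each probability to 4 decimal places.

π = [0.3801, 0.3445, 0.2754]

t=0: π = [0.5000, 0.0833, 0.4167]
t=1: π = [0.3542, 0.3750, 0.2708]
t=2: π = [0.3906, 0.3385, 0.2708]
t=3: π = [0.3724, 0.3477, 0.2799]
t=4: π = [0.3838, 0.3431, 0.2731]
t=5: π = [0.3764, 0.3459, 0.2777]
t=6: π = [0.3812, 0.3441, 0.2747]
t=7: π = [0.3781, 0.3453, 0.2766]
t=8: π = [0.3801, 0.3445, 0.2754]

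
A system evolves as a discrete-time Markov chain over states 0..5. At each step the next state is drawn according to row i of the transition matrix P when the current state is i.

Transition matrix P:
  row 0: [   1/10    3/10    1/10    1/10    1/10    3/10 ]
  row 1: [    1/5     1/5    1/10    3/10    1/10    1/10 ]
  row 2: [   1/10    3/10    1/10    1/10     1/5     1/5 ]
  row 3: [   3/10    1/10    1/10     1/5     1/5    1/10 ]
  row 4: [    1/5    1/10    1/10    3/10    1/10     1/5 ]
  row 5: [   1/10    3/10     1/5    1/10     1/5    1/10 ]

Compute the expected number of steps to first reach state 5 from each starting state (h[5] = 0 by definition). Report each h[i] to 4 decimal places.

First-step conditioning: h[5] = 0; for i ≠ 5, h[i] = 1 + Σ_k P[i][k]·h[k].
  h[0] = 1 + 1/10·h[0] + 3/10·h[1] + 1/10·h[2] + 1/10·h[3] + 1/10·h[4]
  h[1] = 1 + 1/5·h[0] + 1/5·h[1] + 1/10·h[2] + 3/10·h[3] + 1/10·h[4]
  h[2] = 1 + 1/10·h[0] + 3/10·h[1] + 1/10·h[2] + 1/10·h[3] + 1/5·h[4]
  h[3] = 1 + 3/10·h[0] + 1/10·h[1] + 1/10·h[2] + 1/5·h[3] + 1/5·h[4]
  h[4] = 1 + 1/5·h[0] + 1/10·h[1] + 1/10·h[2] + 3/10·h[3] + 1/10·h[4]
Solving the 5×5 linear system over states ≠ 5 gives exactly h = [101200/19893, 41000/6631, 112270/19893, 119900/19893, 36900/6631, 0] (h[5] = 0 is the target).

h = [5.0872, 6.1831, 5.6437, 6.0272, 5.5648, 0.0000]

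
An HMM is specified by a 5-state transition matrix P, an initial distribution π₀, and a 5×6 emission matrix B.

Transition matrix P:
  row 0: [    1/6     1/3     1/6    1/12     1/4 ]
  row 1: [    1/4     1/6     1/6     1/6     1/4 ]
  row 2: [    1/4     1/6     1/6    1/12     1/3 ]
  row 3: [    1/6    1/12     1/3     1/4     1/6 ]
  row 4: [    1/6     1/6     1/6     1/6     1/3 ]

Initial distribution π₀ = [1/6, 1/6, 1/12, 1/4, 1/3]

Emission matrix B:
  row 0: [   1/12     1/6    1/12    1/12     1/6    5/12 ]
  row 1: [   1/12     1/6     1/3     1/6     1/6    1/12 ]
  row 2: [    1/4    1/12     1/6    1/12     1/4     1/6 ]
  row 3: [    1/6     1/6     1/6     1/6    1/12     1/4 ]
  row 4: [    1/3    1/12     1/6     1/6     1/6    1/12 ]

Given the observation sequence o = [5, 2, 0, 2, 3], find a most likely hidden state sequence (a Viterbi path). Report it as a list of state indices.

path = [0, 1, 4, 4, 4]

t=0: δ = [6.944e-02, 1.389e-02, 1.389e-02, 6.250e-02, 2.778e-02]  (obs o_0=5)
t=1: δ = [9.645e-04, 7.716e-03, 3.472e-03, 2.604e-03, 2.894e-03]  ψ = [0, 0, 3, 3, 0]  (obs o_1=2)
t=2: δ = [1.608e-04, 1.072e-04, 3.215e-04, 2.143e-04, 6.430e-04]  ψ = [1, 1, 1, 1, 1]  (obs o_2=0)
t=3: δ = [8.931e-06, 3.572e-05, 1.786e-05, 1.786e-05, 3.572e-05]  ψ = [4, 4, 4, 4, 4]  (obs o_3=2)
t=4: δ = [7.442e-07, 9.923e-07, 4.961e-07, 9.923e-07, 1.985e-06]  ψ = [1, 1, 1, 1, 4]  (obs o_4=3)
backtrack: best end state = 4; path = [0, 1, 4, 4, 4]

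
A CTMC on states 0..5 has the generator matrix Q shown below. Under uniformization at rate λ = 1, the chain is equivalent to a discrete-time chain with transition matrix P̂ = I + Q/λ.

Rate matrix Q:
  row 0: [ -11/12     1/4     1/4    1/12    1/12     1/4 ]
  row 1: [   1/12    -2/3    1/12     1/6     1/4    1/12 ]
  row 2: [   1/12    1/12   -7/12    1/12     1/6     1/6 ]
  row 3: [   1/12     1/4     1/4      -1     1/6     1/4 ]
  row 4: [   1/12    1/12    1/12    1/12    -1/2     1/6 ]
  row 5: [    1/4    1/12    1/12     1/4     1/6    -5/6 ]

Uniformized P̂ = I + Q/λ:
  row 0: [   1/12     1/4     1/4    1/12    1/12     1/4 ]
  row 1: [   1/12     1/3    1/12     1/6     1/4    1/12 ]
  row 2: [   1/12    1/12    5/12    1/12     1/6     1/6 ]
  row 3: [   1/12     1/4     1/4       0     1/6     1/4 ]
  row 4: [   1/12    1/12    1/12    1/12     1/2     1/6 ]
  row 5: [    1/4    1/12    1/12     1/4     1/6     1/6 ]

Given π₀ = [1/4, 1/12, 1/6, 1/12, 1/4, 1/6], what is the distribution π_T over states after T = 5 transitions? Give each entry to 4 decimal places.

π = [0.1120, 0.1618, 0.1822, 0.1158, 0.2559, 0.1722]

t=0: π = [0.2500, 0.0833, 0.1667, 0.0833, 0.2500, 0.1667]
t=1: π = [0.1111, 0.1597, 0.1944, 0.1111, 0.2361, 0.1875]
t=2: π = [0.1146, 0.1603, 0.1852, 0.1186, 0.2494, 0.1719]
t=3: π = [0.1120, 0.1623, 0.1839, 0.1155, 0.2536, 0.1727]
t=4: π = [0.1121, 0.1618, 0.1825, 0.1160, 0.2554, 0.1721]
t=5: π = [0.1120, 0.1618, 0.1822, 0.1158, 0.2559, 0.1722]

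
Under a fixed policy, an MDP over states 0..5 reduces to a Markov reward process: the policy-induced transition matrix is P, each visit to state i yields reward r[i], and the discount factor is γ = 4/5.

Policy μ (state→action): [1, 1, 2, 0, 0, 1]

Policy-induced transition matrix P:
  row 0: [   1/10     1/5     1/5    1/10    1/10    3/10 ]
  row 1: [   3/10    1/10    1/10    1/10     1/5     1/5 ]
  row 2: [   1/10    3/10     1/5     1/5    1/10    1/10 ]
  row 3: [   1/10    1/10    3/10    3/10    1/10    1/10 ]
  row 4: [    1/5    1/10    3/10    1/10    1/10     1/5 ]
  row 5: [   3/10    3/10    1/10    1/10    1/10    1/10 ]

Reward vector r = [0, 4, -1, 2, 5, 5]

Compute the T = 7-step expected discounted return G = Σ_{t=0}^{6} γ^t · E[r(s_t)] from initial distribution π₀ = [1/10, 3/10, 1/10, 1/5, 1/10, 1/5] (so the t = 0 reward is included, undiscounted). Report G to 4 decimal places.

G = 9.7494

t=0: π = [0.1000, 0.3000, 0.1000, 0.2000, 0.1000, 0.2000], E[r] = 3.0000, γ^t·E[r] = 3.000000, running G = 3.000000
t=1: π = [0.2100, 0.1700, 0.1800, 0.1500, 0.1300, 0.1600], E[r] = 2.2500, γ^t·E[r] = 1.800000, running G = 4.800000
t=2: π = [0.1790, 0.1890, 0.1950, 0.1480, 0.1170, 0.1720], E[r] = 2.3020, γ^t·E[r] = 1.473280, running G = 6.273280
t=3: π = [0.1839, 0.1913, 0.1904, 0.1491, 0.1189, 0.1664], E[r] = 2.2995, γ^t·E[r] = 1.177344, running G = 7.450624
t=4: π = [0.1834, 0.1898, 0.1910, 0.1489, 0.1191, 0.1678], E[r] = 2.3003, γ^t·E[r] = 0.942219, running G = 8.392843
t=5: π = [0.1834, 0.1901, 0.1910, 0.1489, 0.1190, 0.1676], E[r] = 2.2999, γ^t·E[r] = 0.753627, running G = 9.146470
t=6: π = [0.1834, 0.1901, 0.1910, 0.1489, 0.1190, 0.1676], E[r] = 2.3000, γ^t·E[r] = 0.602938, running G = 9.749408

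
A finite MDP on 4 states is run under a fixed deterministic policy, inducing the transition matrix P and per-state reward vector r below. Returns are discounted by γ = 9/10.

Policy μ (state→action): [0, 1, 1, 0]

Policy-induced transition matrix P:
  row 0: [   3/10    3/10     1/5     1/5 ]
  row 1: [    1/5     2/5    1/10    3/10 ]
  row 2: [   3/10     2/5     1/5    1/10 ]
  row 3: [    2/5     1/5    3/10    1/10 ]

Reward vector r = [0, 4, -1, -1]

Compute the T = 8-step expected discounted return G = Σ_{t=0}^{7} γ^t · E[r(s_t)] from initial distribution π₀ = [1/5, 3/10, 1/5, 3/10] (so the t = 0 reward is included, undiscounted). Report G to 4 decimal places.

t=0: π = [0.2000, 0.3000, 0.2000, 0.3000], E[r] = 0.7000, γ^t·E[r] = 0.700000, running G = 0.700000
t=1: π = [0.3000, 0.3200, 0.2000, 0.1800], E[r] = 0.9000, γ^t·E[r] = 0.810000, running G = 1.510000
t=2: π = [0.2860, 0.3340, 0.1860, 0.1940], E[r] = 0.9560, γ^t·E[r] = 0.774360, running G = 2.284360
t=3: π = [0.2860, 0.3326, 0.1860, 0.1954], E[r] = 0.9490, γ^t·E[r] = 0.691821, running G = 2.976181
t=4: π = [0.2863, 0.3323, 0.1863, 0.1951], E[r] = 0.9479, γ^t·E[r] = 0.621904, running G = 3.598085
t=5: π = [0.2863, 0.3323, 0.1863, 0.1951], E[r] = 0.9480, γ^t·E[r] = 0.559796, running G = 4.157881
t=6: π = [0.2863, 0.3324, 0.1863, 0.1951], E[r] = 0.9480, γ^t·E[r] = 0.503829, running G = 4.661710
t=7: π = [0.2863, 0.3324, 0.1863, 0.1951], E[r] = 0.9480, γ^t·E[r] = 0.453444, running G = 5.115154

G = 5.1152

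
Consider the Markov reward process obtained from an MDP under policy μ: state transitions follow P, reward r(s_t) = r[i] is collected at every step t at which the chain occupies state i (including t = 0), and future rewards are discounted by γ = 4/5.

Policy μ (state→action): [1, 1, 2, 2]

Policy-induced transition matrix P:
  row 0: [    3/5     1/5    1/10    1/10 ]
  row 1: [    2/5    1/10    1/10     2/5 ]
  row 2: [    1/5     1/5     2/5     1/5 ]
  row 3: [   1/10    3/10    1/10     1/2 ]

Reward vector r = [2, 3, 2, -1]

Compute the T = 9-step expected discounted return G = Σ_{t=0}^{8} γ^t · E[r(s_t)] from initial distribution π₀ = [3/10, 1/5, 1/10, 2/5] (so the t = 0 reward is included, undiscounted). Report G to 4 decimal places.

G = 5.2882

t=0: π = [0.3000, 0.2000, 0.1000, 0.4000], E[r] = 1.0000, γ^t·E[r] = 1.000000, running G = 1.000000
t=1: π = [0.3200, 0.2200, 0.1300, 0.3300], E[r] = 1.2300, γ^t·E[r] = 0.984000, running G = 1.984000
t=2: π = [0.3390, 0.2110, 0.1390, 0.3110], E[r] = 1.2780, γ^t·E[r] = 0.817920, running G = 2.801920
t=3: π = [0.3467, 0.2100, 0.1417, 0.3016], E[r] = 1.3052, γ^t·E[r] = 0.668262, running G = 3.470182
t=4: π = [0.3505, 0.2092, 0.1425, 0.2978], E[r] = 1.3157, γ^t·E[r] = 0.538923, running G = 4.009105
t=5: π = [0.3523, 0.2089, 0.1428, 0.2961], E[r] = 1.3205, γ^t·E[r] = 0.432700, running G = 4.441806
t=6: π = [0.3531, 0.2087, 0.1428, 0.2954], E[r] = 1.3226, γ^t·E[r] = 0.346705, running G = 4.788510
t=7: π = [0.3534, 0.2087, 0.1428, 0.2951], E[r] = 1.3235, γ^t·E[r] = 0.277559, running G = 5.066069
t=8: π = [0.3536, 0.2086, 0.1429, 0.2949], E[r] = 1.3239, γ^t·E[r] = 0.222117, running G = 5.288186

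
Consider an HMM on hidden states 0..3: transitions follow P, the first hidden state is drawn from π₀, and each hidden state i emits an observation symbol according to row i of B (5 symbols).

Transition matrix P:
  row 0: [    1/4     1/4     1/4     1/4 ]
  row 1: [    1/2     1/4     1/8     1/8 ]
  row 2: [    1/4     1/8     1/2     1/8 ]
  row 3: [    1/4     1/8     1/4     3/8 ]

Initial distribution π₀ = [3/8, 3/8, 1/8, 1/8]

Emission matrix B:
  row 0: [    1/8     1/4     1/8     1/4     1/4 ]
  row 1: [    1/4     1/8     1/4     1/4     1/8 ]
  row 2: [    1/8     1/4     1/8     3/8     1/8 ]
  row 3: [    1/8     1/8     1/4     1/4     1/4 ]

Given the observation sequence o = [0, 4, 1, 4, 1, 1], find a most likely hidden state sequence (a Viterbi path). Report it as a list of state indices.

t=0: δ = [4.688e-02, 9.375e-02, 1.562e-02, 1.562e-02]  (obs o_0=0)
t=1: δ = [1.172e-02, 2.930e-03, 1.465e-03, 2.930e-03]  ψ = [1, 1, 0, 0]  (obs o_1=4)
t=2: δ = [7.324e-04, 3.662e-04, 7.324e-04, 3.662e-04]  ψ = [0, 0, 0, 0]  (obs o_2=1)
t=3: δ = [4.578e-05, 2.289e-05, 4.578e-05, 4.578e-05]  ψ = [0, 0, 2, 0]  (obs o_3=4)
t=4: δ = [2.861e-06, 1.431e-06, 5.722e-06, 2.146e-06]  ψ = [0, 0, 2, 3]  (obs o_4=1)
t=5: δ = [3.576e-07, 8.941e-08, 7.153e-07, 1.006e-07]  ψ = [2, 0, 2, 3]  (obs o_5=1)
backtrack: best end state = 2; path = [1, 0, 2, 2, 2, 2]

path = [1, 0, 2, 2, 2, 2]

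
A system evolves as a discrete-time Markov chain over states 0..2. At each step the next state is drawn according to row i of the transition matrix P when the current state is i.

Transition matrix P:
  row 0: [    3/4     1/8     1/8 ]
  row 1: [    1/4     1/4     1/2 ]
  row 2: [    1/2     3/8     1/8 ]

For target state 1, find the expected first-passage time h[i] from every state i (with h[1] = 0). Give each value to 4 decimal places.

First-step conditioning: h[1] = 0; for i ≠ 1, h[i] = 1 + Σ_k P[i][k]·h[k].
  h[0] = 1 + 3/4·h[0] + 1/8·h[2]
  h[2] = 1 + 1/2·h[0] + 1/8·h[2]
Solving the 2×2 linear system over states ≠ 1 gives exactly h = [32/5, 0, 24/5] (h[1] = 0 is the target).

h = [6.4000, 0.0000, 4.8000]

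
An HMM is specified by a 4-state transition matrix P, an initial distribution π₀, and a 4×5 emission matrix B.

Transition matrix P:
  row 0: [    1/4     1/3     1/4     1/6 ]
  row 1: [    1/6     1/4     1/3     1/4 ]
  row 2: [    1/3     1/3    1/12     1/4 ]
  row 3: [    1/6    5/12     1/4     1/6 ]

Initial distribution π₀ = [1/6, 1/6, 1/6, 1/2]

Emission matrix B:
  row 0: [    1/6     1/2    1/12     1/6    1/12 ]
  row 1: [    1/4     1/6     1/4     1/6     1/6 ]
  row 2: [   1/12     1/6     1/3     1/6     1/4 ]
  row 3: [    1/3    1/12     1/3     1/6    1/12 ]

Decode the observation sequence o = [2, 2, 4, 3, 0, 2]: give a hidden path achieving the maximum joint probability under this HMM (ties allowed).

path = [3, 1, 2, 0, 1, 2]

t=0: δ = [1.389e-02, 4.167e-02, 5.556e-02, 1.667e-01]  (obs o_0=2)
t=1: δ = [2.315e-03, 1.736e-02, 1.389e-02, 9.259e-03]  ψ = [3, 3, 3, 3]  (obs o_1=2)
t=2: δ = [3.858e-04, 7.716e-04, 1.447e-03, 3.617e-04]  ψ = [2, 2, 1, 1]  (obs o_2=4)
t=3: δ = [8.038e-05, 8.038e-05, 4.287e-05, 6.028e-05]  ψ = [2, 2, 1, 2]  (obs o_3=3)
t=4: δ = [3.349e-06, 6.698e-06, 2.233e-06, 6.698e-06]  ψ = [0, 0, 1, 1]  (obs o_4=0)
t=5: δ = [9.303e-08, 6.977e-07, 7.442e-07, 5.582e-07]  ψ = [1, 3, 1, 1]  (obs o_5=2)
backtrack: best end state = 2; path = [3, 1, 2, 0, 1, 2]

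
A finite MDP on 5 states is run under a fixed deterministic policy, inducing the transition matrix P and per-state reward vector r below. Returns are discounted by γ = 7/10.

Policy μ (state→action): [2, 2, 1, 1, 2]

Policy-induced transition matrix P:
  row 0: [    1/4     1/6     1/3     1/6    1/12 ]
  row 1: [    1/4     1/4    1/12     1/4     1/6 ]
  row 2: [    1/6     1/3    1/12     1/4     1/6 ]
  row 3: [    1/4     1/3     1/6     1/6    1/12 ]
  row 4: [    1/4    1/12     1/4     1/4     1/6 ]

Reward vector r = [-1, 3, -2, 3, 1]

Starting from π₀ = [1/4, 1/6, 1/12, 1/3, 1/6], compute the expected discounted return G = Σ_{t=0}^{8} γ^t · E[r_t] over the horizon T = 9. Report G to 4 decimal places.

t=0: π = [0.2500, 0.1667, 0.0833, 0.3333, 0.1667], E[r] = 1.2500, γ^t·E[r] = 1.250000, running G = 1.250000
t=1: π = [0.2431, 0.2361, 0.2014, 0.2014, 0.1181], E[r] = 0.7847, γ^t·E[r] = 0.549306, running G = 1.799306
t=2: π = [0.2332, 0.2436, 0.1806, 0.2130, 0.1296], E[r] = 0.9051, γ^t·E[r] = 0.443495, running G = 2.242801
t=3: π = [0.2350, 0.2418, 0.1810, 0.2128, 0.1295], E[r] = 0.8963, γ^t·E[r] = 0.307420, running G = 2.550221
t=4: π = [0.2349, 0.2417, 0.1814, 0.2127, 0.1294], E[r] = 0.8947, γ^t·E[r] = 0.214815, running G = 2.765035
t=5: π = [0.2349, 0.2417, 0.1813, 0.2127, 0.1294], E[r] = 0.8950, γ^t·E[r] = 0.150423, running G = 2.915458
t=6: π = [0.2349, 0.2417, 0.1813, 0.2127, 0.1294], E[r] = 0.8950, γ^t·E[r] = 0.105297, running G = 3.020755
t=7: π = [0.2349, 0.2417, 0.1813, 0.2127, 0.1294], E[r] = 0.8950, γ^t·E[r] = 0.073707, running G = 3.094463
t=8: π = [0.2349, 0.2417, 0.1813, 0.2127, 0.1294], E[r] = 0.8950, γ^t·E[r] = 0.051595, running G = 3.146058

G = 3.1461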